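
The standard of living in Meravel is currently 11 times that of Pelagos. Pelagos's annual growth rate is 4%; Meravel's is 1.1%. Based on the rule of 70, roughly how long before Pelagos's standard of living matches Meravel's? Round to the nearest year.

Pelagos gains on Meravel at 4% − 1.1% = 2.9 points a year.
At that relative rate the gap halves every 70/2.9 ≈ 24.14 years.
An 11 times gap takes log₂(11) ≈ 3.46 halvings to close: 3.46 × 24.14 ≈ 84 years.

84 years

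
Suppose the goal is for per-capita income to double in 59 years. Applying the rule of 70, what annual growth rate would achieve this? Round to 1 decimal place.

70 / 59 ≈ 1.19, so about 1.2% a year.

approximately 1.2%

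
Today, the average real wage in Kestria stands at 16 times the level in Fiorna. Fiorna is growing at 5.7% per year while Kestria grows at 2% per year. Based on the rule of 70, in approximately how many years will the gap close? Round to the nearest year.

76 years

The growth-rate gap is 5.7% − 2% = 3.7 percentage points.
So the ratio between them halves every 70/3.7 ≈ 18.92 years.
A 16 times gap closes after 4 halvings: 4 × 18.92 ≈ 76 years.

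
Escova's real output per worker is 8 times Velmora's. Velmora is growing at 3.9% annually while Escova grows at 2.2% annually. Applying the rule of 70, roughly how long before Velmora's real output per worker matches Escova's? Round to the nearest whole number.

The growth-rate gap is 3.9% − 2.2% = 1.7 percentage points.
So the ratio between them halves every 70/1.7 ≈ 41.18 years.
An 8 times gap closes after 3 halvings: 3 × 41.18 ≈ 124 years.

around 124 years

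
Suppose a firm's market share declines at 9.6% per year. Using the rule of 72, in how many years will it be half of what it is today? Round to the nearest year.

The rule works in reverse for decay: 72/9.6 ≈ 7.50 years to halve.

about 8 years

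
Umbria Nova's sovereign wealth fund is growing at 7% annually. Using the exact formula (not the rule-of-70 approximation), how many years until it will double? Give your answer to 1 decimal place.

t = ln(2) / ln(1 + 0.07) = 0.6931 / 0.067659 ≈ 10.24.

10.2 years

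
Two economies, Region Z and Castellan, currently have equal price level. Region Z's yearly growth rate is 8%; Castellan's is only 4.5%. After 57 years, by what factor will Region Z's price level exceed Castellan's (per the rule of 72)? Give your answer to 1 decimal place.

Only the 3.5-point difference matters.
72/3.5 ≈ 20.57 years per doubling of the ratio; 57 years gives 2.77 doublings, so ≈ 6.8×.

≈ 6.8 times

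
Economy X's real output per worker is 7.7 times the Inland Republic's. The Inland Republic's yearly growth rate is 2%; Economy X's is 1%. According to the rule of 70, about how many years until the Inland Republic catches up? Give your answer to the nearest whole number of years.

the Inland Republic gains on Economy X at 2% − 1% = 1 point a year.
At that relative rate the gap halves every 70/1 ≈ 70.00 years.
A 7.7 times gap takes log₂(7.7) ≈ 2.94 halvings to close: 2.94 × 70.00 ≈ 206 years.

206 years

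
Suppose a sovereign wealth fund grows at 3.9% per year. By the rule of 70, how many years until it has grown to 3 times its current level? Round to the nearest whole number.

roughly 28 years

Doubling time ≈ 70/3.9 = 17.95 years.
Reaching 3× takes log₂(3) ≈ 1.58 doublings.
1.58 × 17.95 ≈ 28 years.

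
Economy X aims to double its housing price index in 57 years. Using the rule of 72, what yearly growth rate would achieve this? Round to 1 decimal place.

about 1.3%

72 / 57 ≈ 1.26, so about 1.3% per year.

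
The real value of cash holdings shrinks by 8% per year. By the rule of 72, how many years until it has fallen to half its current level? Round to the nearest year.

The rule works in reverse for decay: 72/8 ≈ 9.00 years to halve.

around 9 years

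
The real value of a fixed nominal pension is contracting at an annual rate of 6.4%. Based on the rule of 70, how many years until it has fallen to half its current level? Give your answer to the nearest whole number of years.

Halving time ≈ 70 / 6.4 = 10.94 → 11 years.

approximately 11 years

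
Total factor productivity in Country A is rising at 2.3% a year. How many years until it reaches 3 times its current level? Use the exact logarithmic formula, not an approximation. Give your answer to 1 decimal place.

48.3 years

t = ln(3) / ln(1 + 0.023) = 1.0986 / 0.022739 ≈ 48.31.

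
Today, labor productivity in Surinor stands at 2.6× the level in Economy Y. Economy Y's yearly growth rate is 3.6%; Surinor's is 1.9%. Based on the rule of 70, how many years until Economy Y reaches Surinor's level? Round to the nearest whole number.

approximately 57 years

What matters is the difference: 1.7 pp.
Rule of 70 on the gap: the ratio halves every 70/1.7 ≈ 41.18 years.
A 2.6× gap takes log₂(2.6) ≈ 1.38 halvings to close: 1.38 × 41.18 ≈ 57 years.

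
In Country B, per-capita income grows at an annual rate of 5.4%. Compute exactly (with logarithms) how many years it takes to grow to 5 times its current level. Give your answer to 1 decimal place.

30.6 years

t = ln(5) / ln(1 + 0.054) = 1.6094 / 0.052592 ≈ 30.60.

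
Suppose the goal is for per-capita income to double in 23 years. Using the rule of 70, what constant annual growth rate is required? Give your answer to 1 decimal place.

around 3.0%

70 / 23 ≈ 3.04, so about 3.0% annually.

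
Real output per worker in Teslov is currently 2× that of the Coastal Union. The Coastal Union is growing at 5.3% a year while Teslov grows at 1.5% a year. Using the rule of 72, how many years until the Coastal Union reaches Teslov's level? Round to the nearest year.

about 19 years

The growth-rate gap is 5.3% − 1.5% = 3.8 percentage points.
So the ratio between them halves every 72/3.8 ≈ 18.95 years.
A 2× gap closes after 1 halving: 1 × 18.95 ≈ 19 years.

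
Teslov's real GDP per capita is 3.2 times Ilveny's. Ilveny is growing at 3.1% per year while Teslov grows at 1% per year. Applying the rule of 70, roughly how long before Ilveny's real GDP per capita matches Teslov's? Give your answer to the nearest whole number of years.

What matters is the difference: 2.1 pp.
Rule of 70 on the gap: the ratio halves every 70/2.1 ≈ 33.33 years.
A 3.2 times gap takes log₂(3.2) ≈ 1.68 halvings to close: 1.68 × 33.33 ≈ 56 years.

56 years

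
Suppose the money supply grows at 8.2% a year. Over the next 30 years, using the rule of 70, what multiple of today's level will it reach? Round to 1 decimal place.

Doubles every ≈ 8.54 years (70/8.2).
30 years is 3.51 doublings; 2^3.51 ≈ 11.4×.

around 11.4 times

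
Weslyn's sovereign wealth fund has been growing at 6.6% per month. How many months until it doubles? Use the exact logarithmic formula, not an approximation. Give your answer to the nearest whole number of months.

11 months

t = ln(2) / ln(1 + 0.066) = 0.6931 / 0.063913 ≈ 10.84.
≈ 11 months.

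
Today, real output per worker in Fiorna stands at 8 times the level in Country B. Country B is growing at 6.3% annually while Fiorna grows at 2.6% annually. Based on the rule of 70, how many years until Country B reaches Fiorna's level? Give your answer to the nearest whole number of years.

What matters is the difference: 3.7 pp.
Rule of 70 on the gap: the ratio halves every 70/3.7 ≈ 18.92 years.
An 8 times gap closes after 3 halvings: 3 × 18.92 ≈ 57 years.

57 years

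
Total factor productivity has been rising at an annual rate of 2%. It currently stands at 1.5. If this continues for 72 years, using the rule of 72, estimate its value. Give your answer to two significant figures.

approximately 6.0

It doubles every 72/2 ≈ 36.00 years, so 72 years is 2.00 doublings.
2^2.00 ≈ 4.00; 1.5 × 4.00 ≈ 6.0.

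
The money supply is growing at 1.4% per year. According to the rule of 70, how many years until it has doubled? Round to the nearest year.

At 1.4%, doubling takes about 70/1.4 = 50.00 years.

roughly 50 years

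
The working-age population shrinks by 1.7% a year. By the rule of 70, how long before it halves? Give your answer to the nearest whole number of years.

Halving time ≈ 70 / 1.7 = 41.18 → 41 years.

about 41 years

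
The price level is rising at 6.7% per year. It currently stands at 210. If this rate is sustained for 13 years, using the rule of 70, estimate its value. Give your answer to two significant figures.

Doubling time ≈ 70/6.7 = 10.45 years.
13 years is 13/10.45 ≈ 1.24 doublings, a factor of 2^1.24 ≈ 2.36.
210 × 2.36 ≈ 500.

500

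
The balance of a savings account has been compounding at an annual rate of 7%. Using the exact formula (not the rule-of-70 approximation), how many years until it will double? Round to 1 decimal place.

t = ln(2) / ln(1 + 0.07) = 0.6931 / 0.067659 ≈ 10.24.

10.2 years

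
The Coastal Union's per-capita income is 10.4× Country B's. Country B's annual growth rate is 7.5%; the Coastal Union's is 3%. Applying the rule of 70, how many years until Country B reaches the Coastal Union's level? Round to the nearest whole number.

What matters is the difference: 4.5 pp.
Rule of 70 on the gap: the ratio halves every 70/4.5 ≈ 15.56 years.
A 10.4× gap takes log₂(10.4) ≈ 3.38 halvings to close: 3.38 × 15.56 ≈ 53 years.

roughly 53 years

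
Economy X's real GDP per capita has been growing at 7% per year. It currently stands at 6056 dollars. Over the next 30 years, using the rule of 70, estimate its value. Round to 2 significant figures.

It doubles every 70/7 ≈ 10.00 years, so 30 years is 3.00 doublings.
2^3.00 ≈ 8.00; 6056 × 8.00 ≈ 48000 dollars.

roughly 48000 dollars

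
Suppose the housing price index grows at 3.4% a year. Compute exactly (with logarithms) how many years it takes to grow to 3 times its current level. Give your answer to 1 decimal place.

32.9 years

t = ln(3) / ln(1 + 0.034) = 1.0986 / 0.033435 ≈ 32.86.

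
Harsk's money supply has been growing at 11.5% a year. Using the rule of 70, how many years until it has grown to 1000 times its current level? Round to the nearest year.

One doubling takes 70/11.5 = 6.09 years.
Reaching 1000× takes log₂(1000) ≈ 9.97 doublings.
9.97 × 6.09 ≈ 61 years.

about 61 years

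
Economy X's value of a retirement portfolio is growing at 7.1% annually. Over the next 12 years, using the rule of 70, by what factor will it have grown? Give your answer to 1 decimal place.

Doubles every ≈ 9.86 years (70/7.1).
12 years is 1.22 doublings; 2^1.22 ≈ 2.3×.

around 2.3 times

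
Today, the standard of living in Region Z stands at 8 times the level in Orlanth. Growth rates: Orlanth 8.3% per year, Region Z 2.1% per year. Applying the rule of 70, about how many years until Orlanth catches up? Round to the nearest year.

The growth-rate gap is 8.3% − 2.1% = 6.2 percentage points.
So the ratio between them halves every 70/6.2 ≈ 11.29 years.
An 8 times gap closes after 3 halvings: 3 × 11.29 ≈ 34 years.

around 34 years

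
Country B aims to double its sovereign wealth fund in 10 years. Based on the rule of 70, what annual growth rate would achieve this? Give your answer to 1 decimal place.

70 / 10 ≈ 7.00, so about 7.0% a year.

around 7.0%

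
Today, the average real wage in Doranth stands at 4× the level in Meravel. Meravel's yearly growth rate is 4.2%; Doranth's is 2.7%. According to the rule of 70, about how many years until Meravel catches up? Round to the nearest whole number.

Meravel gains on Doranth at 4.2% − 2.7% = 1.5 points a year.
At that relative rate the gap halves every 70/1.5 ≈ 46.67 years.
A 4× gap closes after 2 halvings: 2 × 46.67 ≈ 93 years.

about 93 years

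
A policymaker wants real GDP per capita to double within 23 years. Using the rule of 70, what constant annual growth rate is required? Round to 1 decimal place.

70 / 23 ≈ 3.04, so about 3.0% a year.

roughly 3.0%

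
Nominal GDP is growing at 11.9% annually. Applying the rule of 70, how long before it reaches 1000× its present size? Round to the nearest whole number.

Doubling time ≈ 70/11.9 = 5.88 years.
1000× is log₂ 1000 ≈ 9.97 doublings, so ≈ 9.97 × 5.88 = 59 years.

59 years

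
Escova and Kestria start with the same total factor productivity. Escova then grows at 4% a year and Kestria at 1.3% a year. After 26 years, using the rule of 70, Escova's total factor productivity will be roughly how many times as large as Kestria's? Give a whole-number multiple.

Only the 2.7-point difference matters.
70/2.7 ≈ 25.93 years per doubling of the ratio; 26 years gives 1.00 doublings, so ≈ 2×.

about 2 times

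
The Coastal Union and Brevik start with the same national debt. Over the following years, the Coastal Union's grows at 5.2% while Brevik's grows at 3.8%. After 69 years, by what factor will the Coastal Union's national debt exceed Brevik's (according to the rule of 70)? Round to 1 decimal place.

≈ 2.6 times

the Coastal Union pulls ahead at 1.4 pp per year, so the ratio doubles every 70/1.4 ≈ 50.00 years.
In 69 years that's 1.38 doublings: 2^1.38 ≈ 2.6.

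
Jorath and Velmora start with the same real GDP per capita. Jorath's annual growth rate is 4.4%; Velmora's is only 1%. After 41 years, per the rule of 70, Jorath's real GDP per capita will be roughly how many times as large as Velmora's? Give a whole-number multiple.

approximately 4 times

Only the 3.4-point difference matters.
70/3.4 ≈ 20.59 years per doubling of the ratio; 41 years gives 1.99 doublings, so ≈ 4×.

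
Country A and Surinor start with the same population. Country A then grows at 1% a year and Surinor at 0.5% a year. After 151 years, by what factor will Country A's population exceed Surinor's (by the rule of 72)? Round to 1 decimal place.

Country A pulls ahead at 0.5 pp per year, so the ratio doubles every 72/0.5 ≈ 144.00 years.
In 151 years that's 1.05 doublings: 2^1.05 ≈ 2.1.

around 2.1 times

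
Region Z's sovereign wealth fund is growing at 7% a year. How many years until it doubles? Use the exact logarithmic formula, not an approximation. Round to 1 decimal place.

10.2 years

t = ln(2) / ln(1 + 0.07) = 0.6931 / 0.067659 ≈ 10.24.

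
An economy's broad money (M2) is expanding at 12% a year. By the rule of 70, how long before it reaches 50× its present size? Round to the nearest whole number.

At 12% it doubles every 70/12 ≈ 5.83 years.
50× is log₂ 50 ≈ 5.64 doublings, so ≈ 5.64 × 5.83 = 33 years.

roughly 33 years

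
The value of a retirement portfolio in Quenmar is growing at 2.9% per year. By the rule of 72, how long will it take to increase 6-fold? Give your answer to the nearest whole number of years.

approximately 64 years

One doubling takes 72/2.9 = 24.83 years.
6× is log₂ 6 ≈ 2.58 doublings, so ≈ 2.58 × 24.83 = 64 years.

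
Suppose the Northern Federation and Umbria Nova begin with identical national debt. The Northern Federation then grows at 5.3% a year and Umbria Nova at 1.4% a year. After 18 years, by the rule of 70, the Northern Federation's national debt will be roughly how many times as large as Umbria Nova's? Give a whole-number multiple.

≈ 2 times

Only the 3.9-point difference matters.
70/3.9 ≈ 17.95 years per doubling of the ratio; 18 years gives 1.00 doublings, so ≈ 2×.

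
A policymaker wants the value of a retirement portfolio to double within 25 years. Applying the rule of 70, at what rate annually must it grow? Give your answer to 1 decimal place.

≈ 2.8%

70 / 25 ≈ 2.80, so about 2.8% annually.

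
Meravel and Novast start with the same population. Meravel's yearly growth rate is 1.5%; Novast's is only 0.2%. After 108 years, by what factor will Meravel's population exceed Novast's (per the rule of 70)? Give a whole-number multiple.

≈ 4 times

Only the 1.3-point difference matters.
70/1.3 ≈ 53.85 years per doubling of the ratio; 108 years gives 2.01 doublings, so ≈ 4×.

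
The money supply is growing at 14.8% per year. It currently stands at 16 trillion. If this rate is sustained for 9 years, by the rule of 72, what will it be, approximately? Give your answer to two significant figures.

about 58 trillion

Doubling time ≈ 72/14.8 = 4.86 years.
9 years is 9/4.86 ≈ 1.85 doublings, a factor of 2^1.85 ≈ 3.61.
16 × 3.61 ≈ 58 trillion.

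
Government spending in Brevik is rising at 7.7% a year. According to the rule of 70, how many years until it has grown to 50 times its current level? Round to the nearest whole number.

At 7.7% it doubles every 70/7.7 ≈ 9.09 years.
50× is log₂ 50 ≈ 5.64 doublings, so ≈ 5.64 × 9.09 = 51 years.

roughly 51 years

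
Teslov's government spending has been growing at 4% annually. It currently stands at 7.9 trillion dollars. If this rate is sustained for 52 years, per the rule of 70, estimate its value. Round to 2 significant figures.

about 62 trillion dollars

It doubles every 70/4 ≈ 17.50 years, so 52 years is 2.97 doublings.
2^2.97 ≈ 7.84; 7.9 × 7.84 ≈ 62 trillion dollars.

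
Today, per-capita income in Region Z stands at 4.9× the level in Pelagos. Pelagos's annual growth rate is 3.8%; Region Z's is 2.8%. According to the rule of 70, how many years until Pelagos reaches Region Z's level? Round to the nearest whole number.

Pelagos gains on Region Z at 3.8% − 2.8% = 1 point a year.
At that relative rate the gap halves every 70/1 ≈ 70.00 years.
A 4.9× gap takes log₂(4.9) ≈ 2.29 halvings to close: 2.29 × 70.00 ≈ 160 years.

around 160 years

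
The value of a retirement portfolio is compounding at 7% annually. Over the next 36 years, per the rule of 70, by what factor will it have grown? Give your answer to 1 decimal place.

approximately 12.1 times

Doubles every ≈ 10.00 years (70/7).
36 years is 3.60 doublings; 2^3.60 ≈ 12.1×.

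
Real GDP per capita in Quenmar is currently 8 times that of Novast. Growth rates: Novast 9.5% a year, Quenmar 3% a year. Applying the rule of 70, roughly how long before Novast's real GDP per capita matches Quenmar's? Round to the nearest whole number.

approximately 32 years

Novast gains on Quenmar at 9.5% − 3% = 6.5 points a year.
At that relative rate the gap halves every 70/6.5 ≈ 10.77 years.
An 8 times gap closes after 3 halvings: 3 × 10.77 ≈ 32 years.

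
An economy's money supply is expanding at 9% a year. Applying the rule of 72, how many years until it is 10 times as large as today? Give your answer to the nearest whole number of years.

Doubling time ≈ 72/9 = 8.00 years.
10× is log₂ 10 ≈ 3.32 doublings, so ≈ 3.32 × 8.00 = 27 years.

around 27 years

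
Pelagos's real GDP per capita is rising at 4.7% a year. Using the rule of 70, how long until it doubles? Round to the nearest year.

70/4.7 ≈ 14.89, so it doubles roughly every 15 years.

about 15 years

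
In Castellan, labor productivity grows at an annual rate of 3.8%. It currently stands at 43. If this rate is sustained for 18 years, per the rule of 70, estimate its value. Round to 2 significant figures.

Doubling time ≈ 70/3.8 = 18.42 years.
18 years is 18/18.42 ≈ 0.98 doublings, a factor of 2^0.98 ≈ 1.97.
43 × 1.97 ≈ 85.

85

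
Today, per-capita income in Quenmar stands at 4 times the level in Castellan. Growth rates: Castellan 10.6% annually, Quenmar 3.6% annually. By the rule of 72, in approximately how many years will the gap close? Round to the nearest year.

21 years

Castellan gains on Quenmar at 10.6% − 3.6% = 7 points a year.
At that relative rate the gap halves every 72/7 ≈ 10.29 years.
A 4 times gap closes after 2 halvings: 2 × 10.29 ≈ 21 years.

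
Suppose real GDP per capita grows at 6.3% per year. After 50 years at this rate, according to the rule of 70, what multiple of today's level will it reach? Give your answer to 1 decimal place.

Doubling time ≈ 70/6.3 = 11.11 years.
50 years / 11.11 ≈ 4.50 doublings → factor 2^4.50 ≈ 22.6.

≈ 22.6 times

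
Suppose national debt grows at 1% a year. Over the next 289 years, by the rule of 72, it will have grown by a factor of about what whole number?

Doubling time ≈ 72/1 = 72.00 years.
289/72.00 ≈ 4 doublings, so about 2^4 = 16×.

around 16 times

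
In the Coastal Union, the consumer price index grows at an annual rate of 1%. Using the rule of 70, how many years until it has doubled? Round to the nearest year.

≈ 70 years

70/1 ≈ 70.00, so it doubles roughly every 70 years.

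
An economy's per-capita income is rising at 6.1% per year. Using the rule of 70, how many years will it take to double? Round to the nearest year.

70/6.1 ≈ 11.48, so it doubles roughly every 11 years.

around 11 years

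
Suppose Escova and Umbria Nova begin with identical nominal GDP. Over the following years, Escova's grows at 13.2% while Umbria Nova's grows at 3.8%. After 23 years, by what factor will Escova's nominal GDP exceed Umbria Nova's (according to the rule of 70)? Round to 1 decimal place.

≈ 8.5 times

Only the 9.4-point difference matters.
70/9.4 ≈ 7.45 years per doubling of the ratio; 23 years gives 3.09 doublings, so ≈ 8.5×.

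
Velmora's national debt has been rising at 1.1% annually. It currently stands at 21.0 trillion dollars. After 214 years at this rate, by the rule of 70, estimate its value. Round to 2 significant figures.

It doubles every 70/1.1 ≈ 63.64 years, so 214 years is 3.36 doublings.
2^3.36 ≈ 10.27; 21.0 × 10.27 ≈ 220 trillion dollars.

220 trillion dollars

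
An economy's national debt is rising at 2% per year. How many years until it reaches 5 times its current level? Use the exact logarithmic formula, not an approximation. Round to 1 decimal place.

81.3 years

t = ln(5) / ln(1 + 0.02) = 1.6094 / 0.019803 ≈ 81.27.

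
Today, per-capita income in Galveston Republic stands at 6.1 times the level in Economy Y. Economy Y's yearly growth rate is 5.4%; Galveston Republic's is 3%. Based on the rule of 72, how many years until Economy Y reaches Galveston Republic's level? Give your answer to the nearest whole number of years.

78 years

What matters is the difference: 2.4 pp.
Rule of 72 on the gap: the ratio halves every 72/2.4 ≈ 30.00 years.
A 6.1 times gap takes log₂(6.1) ≈ 2.61 halvings to close: 2.61 × 30.00 ≈ 78 years.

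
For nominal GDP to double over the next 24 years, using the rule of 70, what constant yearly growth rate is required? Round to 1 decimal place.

approximately 2.9% per year

70 / 24 ≈ 2.92, so about 2.9% per year.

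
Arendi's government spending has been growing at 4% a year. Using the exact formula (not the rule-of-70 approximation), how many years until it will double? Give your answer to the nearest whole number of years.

18 years

t = ln(2) / ln(1 + 0.04) = 0.6931 / 0.039221 ≈ 17.67.
≈ 18 years.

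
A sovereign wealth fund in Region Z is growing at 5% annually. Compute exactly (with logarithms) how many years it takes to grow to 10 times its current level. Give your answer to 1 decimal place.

47.2 years

t = ln(10) / ln(1 + 0.05) = 2.3026 / 0.048790 ≈ 47.19.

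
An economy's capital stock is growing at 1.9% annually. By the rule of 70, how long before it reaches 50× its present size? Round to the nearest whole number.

Doubling time ≈ 70/1.9 = 36.84 years.
50× is log₂ 50 ≈ 5.64 doublings, so ≈ 5.64 × 36.84 = 208 years.

208 years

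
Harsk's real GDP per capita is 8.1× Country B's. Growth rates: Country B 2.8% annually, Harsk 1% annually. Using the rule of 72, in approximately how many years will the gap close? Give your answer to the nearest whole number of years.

The growth-rate gap is 2.8% − 1% = 1.8 percentage points.
So the ratio between them halves every 72/1.8 ≈ 40.00 years.
An 8.1× gap takes log₂(8.1) ≈ 3.02 halvings to close: 3.02 × 40.00 ≈ 121 years.

≈ 121 years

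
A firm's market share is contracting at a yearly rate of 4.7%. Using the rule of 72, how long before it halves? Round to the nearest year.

Halving time ≈ 72 / 4.7 = 15.32 → 15 years.

≈ 15 years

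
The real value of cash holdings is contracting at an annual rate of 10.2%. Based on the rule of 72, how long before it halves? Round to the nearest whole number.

The rule works in reverse for decay: 72/10.2 ≈ 7.06 years to halve.

about 7 years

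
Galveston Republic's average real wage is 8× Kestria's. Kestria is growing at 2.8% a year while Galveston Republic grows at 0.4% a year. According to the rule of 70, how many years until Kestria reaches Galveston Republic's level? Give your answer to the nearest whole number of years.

roughly 88 years

Kestria gains on Galveston Republic at 2.8% − 0.4% = 2.4 points a year.
At that relative rate the gap halves every 70/2.4 ≈ 29.17 years.
An 8× gap closes after 3 halvings: 3 × 29.17 ≈ 88 years.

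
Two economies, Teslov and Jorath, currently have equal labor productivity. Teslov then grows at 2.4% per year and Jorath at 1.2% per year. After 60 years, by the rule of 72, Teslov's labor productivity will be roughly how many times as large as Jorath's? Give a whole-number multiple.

about 2 times

Teslov pulls ahead at 1.2 pp per year, so the ratio doubles every 72/1.2 ≈ 60.00 years.
In 60 years that's 1.00 doublings: 2^1.00 ≈ 2.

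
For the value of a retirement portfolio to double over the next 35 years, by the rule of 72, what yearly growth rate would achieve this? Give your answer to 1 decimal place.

72 / 35 ≈ 2.06, so about 2.1% per year.

2.1% per year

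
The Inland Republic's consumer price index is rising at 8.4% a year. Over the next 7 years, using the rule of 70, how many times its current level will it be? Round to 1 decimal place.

Doubling time ≈ 70/8.4 = 8.33 years.
7 years / 8.33 ≈ 0.84 doublings → factor 2^0.84 ≈ 1.8.

around 1.8 times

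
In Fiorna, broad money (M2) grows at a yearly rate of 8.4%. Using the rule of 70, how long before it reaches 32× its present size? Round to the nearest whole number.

around 42 years

Doubling time ≈ 70/8.4 = 8.33 years.
32 = 2^5, so 5 doublings → 42 years.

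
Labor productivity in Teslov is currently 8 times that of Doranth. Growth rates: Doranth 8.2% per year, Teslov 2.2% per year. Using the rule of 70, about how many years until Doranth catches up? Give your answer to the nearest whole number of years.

What matters is the difference: 6 pp.
Rule of 70 on the gap: the ratio halves every 70/6 ≈ 11.67 years.
An 8 times gap closes after 3 halvings: 3 × 11.67 ≈ 35 years.

≈ 35 years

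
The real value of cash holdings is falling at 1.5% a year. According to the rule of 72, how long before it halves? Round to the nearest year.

roughly 48 years

Falling at 1.5%, it halves about every 72/1.5 = 48.00 years.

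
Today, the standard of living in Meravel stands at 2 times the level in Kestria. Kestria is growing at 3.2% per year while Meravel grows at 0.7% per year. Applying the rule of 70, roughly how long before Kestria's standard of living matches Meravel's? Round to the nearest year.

around 28 years

What matters is the difference: 2.5 pp.
Rule of 70 on the gap: the ratio halves every 70/2.5 ≈ 28.00 years.
A 2 times gap closes after 1 halving: 1 × 28.00 ≈ 28 years.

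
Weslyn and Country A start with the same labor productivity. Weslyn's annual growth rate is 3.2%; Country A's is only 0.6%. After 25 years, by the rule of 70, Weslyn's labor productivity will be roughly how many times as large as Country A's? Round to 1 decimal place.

around 1.9 times

Weslyn pulls ahead at 2.6 pp per year, so the ratio doubles every 70/2.6 ≈ 26.92 years.
In 25 years that's 0.93 doublings: 2^0.93 ≈ 1.9.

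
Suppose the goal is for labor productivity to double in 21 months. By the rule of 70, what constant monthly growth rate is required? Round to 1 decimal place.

about 3.3%

70 / 21 ≈ 3.33, so about 3.3% per month.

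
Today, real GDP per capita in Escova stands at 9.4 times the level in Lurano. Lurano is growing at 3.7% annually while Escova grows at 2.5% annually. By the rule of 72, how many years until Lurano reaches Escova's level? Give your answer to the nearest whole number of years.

about 194 years

Lurano gains on Escova at 3.7% − 2.5% = 1.2 points a year.
At that relative rate the gap halves every 72/1.2 ≈ 60.00 years.
A 9.4 times gap takes log₂(9.4) ≈ 3.23 halvings to close: 3.23 × 60.00 ≈ 194 years.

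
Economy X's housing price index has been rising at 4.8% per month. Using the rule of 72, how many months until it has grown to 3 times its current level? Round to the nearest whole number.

Doubling time ≈ 72/4.8 = 15.00 months.
Reaching 3× takes log₂(3) ≈ 1.58 doublings.
1.58 × 15.00 ≈ 24 months.

approximately 24 months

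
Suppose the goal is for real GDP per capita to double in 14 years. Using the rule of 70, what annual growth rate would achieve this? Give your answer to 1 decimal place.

around 5.0% a year

70 / 14 ≈ 5.00, so about 5.0% a year.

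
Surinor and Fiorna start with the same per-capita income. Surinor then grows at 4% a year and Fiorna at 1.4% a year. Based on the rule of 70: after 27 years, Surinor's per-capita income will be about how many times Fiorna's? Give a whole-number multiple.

around 2 times

Only the 2.6-point difference matters.
70/2.6 ≈ 26.92 years per doubling of the ratio; 27 years gives 1.00 doublings, so ≈ 2×.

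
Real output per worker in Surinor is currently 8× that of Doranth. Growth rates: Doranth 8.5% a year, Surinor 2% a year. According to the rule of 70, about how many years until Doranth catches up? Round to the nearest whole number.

approximately 32 years

Doranth gains on Surinor at 8.5% − 2% = 6.5 points a year.
At that relative rate the gap halves every 70/6.5 ≈ 10.77 years.
An 8× gap closes after 3 halvings: 3 × 10.77 ≈ 32 years.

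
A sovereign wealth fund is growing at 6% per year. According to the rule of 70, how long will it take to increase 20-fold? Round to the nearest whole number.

Doubling time ≈ 70/6 = 11.67 years.
Reaching 20× takes log₂(20) ≈ 4.32 doublings.
4.32 × 11.67 ≈ 50 years.

≈ 50 years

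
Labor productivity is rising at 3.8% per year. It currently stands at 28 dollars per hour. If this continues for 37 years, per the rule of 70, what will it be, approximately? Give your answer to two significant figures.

Doubling time ≈ 70/3.8 = 18.42 years.
37 years is 37/18.42 ≈ 2.01 doublings, a factor of 2^2.01 ≈ 4.03.
28 × 4.03 ≈ 110 dollars per hour.

around 110 dollars per hour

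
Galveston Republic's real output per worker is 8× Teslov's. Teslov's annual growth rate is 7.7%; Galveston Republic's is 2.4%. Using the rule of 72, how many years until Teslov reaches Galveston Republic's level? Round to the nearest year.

about 41 years

What matters is the difference: 5.3 pp.
Rule of 72 on the gap: the ratio halves every 72/5.3 ≈ 13.58 years.
An 8× gap closes after 3 halvings: 3 × 13.58 ≈ 41 years.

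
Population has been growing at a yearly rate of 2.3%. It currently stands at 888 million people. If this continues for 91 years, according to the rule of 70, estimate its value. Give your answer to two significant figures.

It doubles every 70/2.3 ≈ 30.43 years, so 91 years is 2.99 doublings.
2^2.99 ≈ 7.94; 888 × 7.94 ≈ 7100 million people.

7100 million people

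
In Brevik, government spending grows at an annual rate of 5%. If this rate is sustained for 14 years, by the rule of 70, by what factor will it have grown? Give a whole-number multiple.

≈ 2 times

70/5 ≈ 14.00 years per doubling.
14 years fits 1 doubling: 2^1 = 2.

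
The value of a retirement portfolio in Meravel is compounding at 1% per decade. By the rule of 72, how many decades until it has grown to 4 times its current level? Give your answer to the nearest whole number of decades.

approximately 144 decades

Doubling time ≈ 72/1 = 72.00 decades.
4× is 2 doublings, so 2 × 72.00 ≈ 144 decades.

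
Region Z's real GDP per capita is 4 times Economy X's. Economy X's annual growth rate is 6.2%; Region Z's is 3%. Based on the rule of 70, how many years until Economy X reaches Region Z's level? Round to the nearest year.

≈ 44 years

What matters is the difference: 3.2 pp.
Rule of 70 on the gap: the ratio halves every 70/3.2 ≈ 21.88 years.
A 4 times gap closes after 2 halvings: 2 × 21.88 ≈ 44 years.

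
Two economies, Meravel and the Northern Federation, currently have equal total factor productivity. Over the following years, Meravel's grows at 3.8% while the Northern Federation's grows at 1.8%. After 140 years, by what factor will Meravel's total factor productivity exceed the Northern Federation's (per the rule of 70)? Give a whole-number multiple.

approximately 16 times

Rate gap = 3.8% − 1.8% = 2 points.
The ratio doubles every 70/2 ≈ 35.00 years.
140/35.00 ≈ 4.00 doublings → ratio ≈ 2^4.00 ≈ 16.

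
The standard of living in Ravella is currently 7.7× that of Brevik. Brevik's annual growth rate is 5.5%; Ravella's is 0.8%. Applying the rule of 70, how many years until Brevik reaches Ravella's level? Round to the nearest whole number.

≈ 44 years

Brevik gains on Ravella at 5.5% − 0.8% = 4.7 points a year.
At that relative rate the gap halves every 70/4.7 ≈ 14.89 years.
A 7.7× gap takes log₂(7.7) ≈ 2.94 halvings to close: 2.94 × 14.89 ≈ 44 years.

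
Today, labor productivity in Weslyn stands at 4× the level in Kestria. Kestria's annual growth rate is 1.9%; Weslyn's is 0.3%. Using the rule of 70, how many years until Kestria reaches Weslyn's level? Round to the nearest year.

88 years

What matters is the difference: 1.6 pp.
Rule of 70 on the gap: the ratio halves every 70/1.6 ≈ 43.75 years.
A 4× gap closes after 2 halvings: 2 × 43.75 ≈ 88 years.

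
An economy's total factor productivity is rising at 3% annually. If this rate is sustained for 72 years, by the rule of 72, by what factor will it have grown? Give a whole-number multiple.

≈ 8 times

At 3% one doubling takes ≈ 24.00 years; 72 years is 3 of them, so ×8.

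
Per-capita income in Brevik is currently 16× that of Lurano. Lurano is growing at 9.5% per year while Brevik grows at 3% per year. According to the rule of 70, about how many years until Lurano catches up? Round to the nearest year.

What matters is the difference: 6.5 pp.
Rule of 70 on the gap: the ratio halves every 70/6.5 ≈ 10.77 years.
A 16× gap closes after 4 halvings: 4 × 10.77 ≈ 43 years.

≈ 43 years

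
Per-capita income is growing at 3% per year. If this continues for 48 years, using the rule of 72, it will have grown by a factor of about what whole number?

72/3 ≈ 24.00 years per doubling.
48 years fits 2 doublings: 2^2 = 4.

about 4 times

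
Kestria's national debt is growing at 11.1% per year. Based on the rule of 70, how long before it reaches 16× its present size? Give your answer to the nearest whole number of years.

approximately 25 years

One doubling takes 70/11.1 = 6.31 years.
Getting to 16× needs 4 doublings: 4 × 6.31 ≈ 25 years.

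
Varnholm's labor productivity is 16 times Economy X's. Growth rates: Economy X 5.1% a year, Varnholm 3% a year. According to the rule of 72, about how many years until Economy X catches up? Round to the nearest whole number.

Economy X gains on Varnholm at 5.1% − 3% = 2.1 points a year.
At that relative rate the gap halves every 72/2.1 ≈ 34.29 years.
A 16 times gap closes after 4 halvings: 4 × 34.29 ≈ 137 years.

137 years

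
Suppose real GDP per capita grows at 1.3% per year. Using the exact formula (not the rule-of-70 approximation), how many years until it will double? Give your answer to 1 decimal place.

t = ln(2) / ln(1 + 0.013) = 0.6931 / 0.012916 ≈ 53.66.

53.7 years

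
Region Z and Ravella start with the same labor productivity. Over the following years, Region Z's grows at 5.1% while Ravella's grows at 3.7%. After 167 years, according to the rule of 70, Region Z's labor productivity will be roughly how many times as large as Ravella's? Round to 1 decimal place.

Rate gap = 5.1% − 3.7% = 1.4 points.
The ratio doubles every 70/1.4 ≈ 50.00 years.
167/50.00 ≈ 3.34 doublings → ratio ≈ 2^3.34 ≈ 10.1.

10.1 times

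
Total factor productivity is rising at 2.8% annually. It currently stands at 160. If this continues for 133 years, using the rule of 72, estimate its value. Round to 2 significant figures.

It doubles every 72/2.8 ≈ 25.71 years, so 133 years is 5.17 doublings.
2^5.17 ≈ 36.00; 160 × 36.00 ≈ 5800.

about 5800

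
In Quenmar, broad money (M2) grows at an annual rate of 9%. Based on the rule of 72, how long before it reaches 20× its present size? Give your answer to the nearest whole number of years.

At 9% it doubles every 72/9 ≈ 8.00 years.
Reaching 20× takes log₂(20) ≈ 4.32 doublings.
4.32 × 8.00 ≈ 35 years.

roughly 35 years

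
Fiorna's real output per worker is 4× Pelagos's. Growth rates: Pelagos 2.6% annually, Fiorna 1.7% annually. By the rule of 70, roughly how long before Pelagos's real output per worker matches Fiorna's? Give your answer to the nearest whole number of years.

156 years

The growth-rate gap is 2.6% − 1.7% = 0.9 percentage points.
So the ratio between them halves every 70/0.9 ≈ 77.78 years.
A 4× gap closes after 2 halvings: 2 × 77.78 ≈ 156 years.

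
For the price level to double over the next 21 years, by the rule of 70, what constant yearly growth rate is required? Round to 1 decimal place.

3.3%

70 / 21 ≈ 3.33, so about 3.3% per year.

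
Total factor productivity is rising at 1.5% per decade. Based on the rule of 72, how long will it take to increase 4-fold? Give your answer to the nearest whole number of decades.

One doubling takes 72/1.5 = 48.00 decades.
Getting to 4× needs 2 doublings: 2 × 48.00 ≈ 96 decades.

roughly 96 decades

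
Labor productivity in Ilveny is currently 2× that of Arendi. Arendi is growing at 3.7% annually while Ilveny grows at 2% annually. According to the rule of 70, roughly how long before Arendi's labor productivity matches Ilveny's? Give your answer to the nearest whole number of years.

What matters is the difference: 1.7 pp.
Rule of 70 on the gap: the ratio halves every 70/1.7 ≈ 41.18 years.
A 2× gap closes after 1 halving: 1 × 41.18 ≈ 41 years.

about 41 years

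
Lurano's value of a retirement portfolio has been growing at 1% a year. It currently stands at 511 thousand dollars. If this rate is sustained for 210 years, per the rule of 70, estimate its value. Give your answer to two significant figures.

It doubles every 70/1 ≈ 70.00 years, so 210 years is 3.00 doublings.
2^3.00 ≈ 8.00; 511 × 8.00 ≈ 4100 thousand dollars.

around 4100 thousand dollars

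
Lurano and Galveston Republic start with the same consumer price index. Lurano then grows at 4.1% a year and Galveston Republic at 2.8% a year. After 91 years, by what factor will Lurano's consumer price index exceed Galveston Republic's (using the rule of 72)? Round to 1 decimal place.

Rate gap = 4.1% − 2.8% = 1.3 points.
The ratio doubles every 72/1.3 ≈ 55.38 years.
91/55.38 ≈ 1.64 doublings → ratio ≈ 2^1.64 ≈ 3.1.

roughly 3.1 times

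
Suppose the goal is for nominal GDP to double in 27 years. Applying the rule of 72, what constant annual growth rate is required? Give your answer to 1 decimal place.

72 / 27 ≈ 2.67, so about 2.7% a year.

approximately 2.7%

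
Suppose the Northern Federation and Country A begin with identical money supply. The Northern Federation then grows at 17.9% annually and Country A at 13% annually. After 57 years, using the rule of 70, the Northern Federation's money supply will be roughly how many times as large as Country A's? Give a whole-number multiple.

16 times

Only the 4.9-point difference matters.
70/4.9 ≈ 14.29 years per doubling of the ratio; 57 years gives 3.99 doublings, so ≈ 16×.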